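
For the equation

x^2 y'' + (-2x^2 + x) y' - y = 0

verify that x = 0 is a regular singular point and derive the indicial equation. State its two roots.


Divide by x^2 to reach normal form y'' + P_1(x) y' + P_2(x) y = 0 with P_1(x) = -2 + 1/x and P_2(x) = -1/x^2.
x = 0 is a singular point because the y'-coefficient -2 + 1/x has a pole at x = 0 and the y-coefficient -1/x^2 has a pole at x = 0.
It is a regular singular point because x P_1(x) = p(x) = 1 - 2x and x^2 P_2(x) = q(x) = -1 are polynomials, hence analytic at x = 0.
p(0) = 1,  q(0) = -1.
Indicial equation: r(r-1) + p(0) r + q(0) = 0, i.e. r^2 + (p(0) - 1) r + q(0) = 0, i.e. r^2 - 1 = 0.
Discriminant: (0)^2 - 4(-1) = 4, so r = (0 ± 2)/2.
Solving: r_1 = 1, r_2 = -1.

indicial: r^2 - 1 = 0; roots r_1 = 1, r_2 = -1


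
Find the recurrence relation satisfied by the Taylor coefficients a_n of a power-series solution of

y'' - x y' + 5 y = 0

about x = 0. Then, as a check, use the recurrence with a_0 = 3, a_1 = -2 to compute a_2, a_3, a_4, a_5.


Substitute y = sum_n a_n x^n.
y''(x) has coefficient (n+2)(n+1) a_{n+2} at x^n;
-x y'(x) has coefficient -n a_n at x^n (shift);
5 y(x) has coefficient 5 a_n at x^n.
Matching x^n: (n+2)(n+1) a_{n+2} + (-n + 5) a_n = 0.
Thus a_{n+2} = (n - 5) / ((n+1)(n+2)) * a_n.

Check with a_0 = 3, a_1 = -2 (apply the recurrence for n = 0, 1, 2, 3): a_0 = 3, a_1 = -2, a_2 = -15/2, a_3 = 4/3, a_4 = 15/8, a_5 = -2/15.

a_(n+2) = (n - 5) / ((n+1)(n+2)) * a_n; check: a_0 = 3, a_1 = -2, a_2 = -15/2, a_3 = 4/3, a_4 = 15/8, a_5 = -2/15


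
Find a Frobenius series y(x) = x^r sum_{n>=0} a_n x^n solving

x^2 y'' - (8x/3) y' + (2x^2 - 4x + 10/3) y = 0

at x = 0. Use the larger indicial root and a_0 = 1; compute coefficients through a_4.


Write in Frobenius form y'' + (p(x)/x) y' + (q(x)/x^2) y = 0:
  p(x) = -8/3,  q(x) = 2x^2 - 4x + 10/3.
Indicial equation: r(r-1) + (-8/3) r + (10/3) = 0 -> roots r_1 = 2, r_2 = 5/3.
Take r = r_1 = 2. Let y(x) = x^r sum_{n>=0} a_n x^n with a_0 = 1.
Substitute y = x^r sum a_n x^n and match x^{r+n}. The recurrence is
  D(n) a_n - 4 a_{n-1} + 2 a_{n-2} = 0,  where D(n) = (r+n)(r+n-1) + (-8/3)(r+n) + (10/3).
  a_n = [4 a_{n-1} - 2 a_{n-2}] / D(n).
Since the indicial polynomial factors as (r - r_1)(r - r_2), D(n) = (r_1 + n - r_1)(r_1 + n - r_2) = n(n + 1/3).
Evaluating step by step (a_0 = 1):
  n = 1: D(1) = 1(1 + 1/3) = 4/3; numerator = 4(1) = 4; a_1 = (4)/(4/3) = 3
  n = 2: D(2) = 2(2 + 1/3) = 14/3; numerator = 4(3) - 2(1) = 10; a_2 = (10)/(14/3) = 15/7
  n = 3: D(3) = 3(3 + 1/3) = 10; numerator = 4(15/7) - 2(3) = 18/7; a_3 = (18/7)/(10) = 9/35
  n = 4: D(4) = 4(4 + 1/3) = 52/3; numerator = 4(9/35) - 2(15/7) = -114/35; a_4 = (-114/35)/(52/3) = -171/910

r = 2; a_0 = 1; a_1 = 3; a_2 = 15/7; a_3 = 9/35; a_4 = -171/910


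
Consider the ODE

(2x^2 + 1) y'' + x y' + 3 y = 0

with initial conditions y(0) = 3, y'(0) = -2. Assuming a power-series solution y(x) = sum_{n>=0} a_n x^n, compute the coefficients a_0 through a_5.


Ansatz: y(x) = sum_{n>=0} a_n x^n, so y'(x) = sum_{n>=1} n a_n x^(n-1) and y''(x) = sum_{n>=2} n(n-1) a_n x^(n-2).
Substitute into P(x) y'' + Q(x) y' + R(x) y = 0 with P(x) = 2x^2 + 1, Q(x) = x, R(x) = 3, and match powers of x.
Initial conditions: a_0 = 3, a_1 = -2.
Setting the coefficient of each power of x to zero and solving order by order (substituting the coefficients already found):
  x^0: 2 a_2 + 3 a_0 = 0  ->  2 a_2 = -3 a_0 = -9  ->  a_2 = -9/2
  x^1: 6 a_3 + 4 a_1 = 0  ->  6 a_3 = -4 a_1 = 8  ->  a_3 = 4/3
  x^2: 12 a_4 + 9 a_2 = 0  ->  12 a_4 = -9 a_2 = 81/2  ->  a_4 = 27/8
  x^3: 20 a_5 + 18 a_3 = 0  ->  20 a_5 = -18 a_3 = -24  ->  a_5 = -6/5
Truncated series: y(x) = 3 - 2 x - (9/2) x^2 + (4/3) x^3 + (27/8) x^4 - (6/5) x^5 + O(x^6).

a_0 = 3; a_1 = -2; a_2 = -9/2; a_3 = 4/3; a_4 = 27/8; a_5 = -6/5


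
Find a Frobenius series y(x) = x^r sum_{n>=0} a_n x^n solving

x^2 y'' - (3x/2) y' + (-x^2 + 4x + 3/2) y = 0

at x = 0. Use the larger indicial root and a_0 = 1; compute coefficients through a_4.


Write in Frobenius form y'' + (p(x)/x) y' + (q(x)/x^2) y = 0:
  p(x) = -3/2,  q(x) = -x^2 + 4x + 3/2.
Indicial equation: r(r-1) + (-3/2) r + (3/2) = 0 -> roots r_1 = 3/2, r_2 = 1.
Take r = r_1 = 3/2. Let y(x) = x^r sum_{n>=0} a_n x^n with a_0 = 1.
Substitute y = x^r sum a_n x^n and match x^{r+n}. The recurrence is
  D(n) a_n + 4 a_{n-1} - 1 a_{n-2} = 0,  where D(n) = (r+n)(r+n-1) + (-3/2)(r+n) + (3/2).
  a_n = [-4 a_{n-1} + 1 a_{n-2}] / D(n).
Since the indicial polynomial factors as (r - r_1)(r - r_2), D(n) = (r_1 + n - r_1)(r_1 + n - r_2) = n(n + 1/2).
Evaluating step by step (a_0 = 1):
  n = 1: D(1) = 1(1 + 1/2) = 3/2; numerator = -4(1) = -4; a_1 = (-4)/(3/2) = -8/3
  n = 2: D(2) = 2(2 + 1/2) = 5; numerator = -4(-8/3) + 1(1) = 35/3; a_2 = (35/3)/(5) = 7/3
  n = 3: D(3) = 3(3 + 1/2) = 21/2; numerator = -4(7/3) + 1(-8/3) = -12; a_3 = (-12)/(21/2) = -8/7
  n = 4: D(4) = 4(4 + 1/2) = 18; numerator = -4(-8/7) + 1(7/3) = 145/21; a_4 = (145/21)/(18) = 145/378

r = 3/2; a_0 = 1; a_1 = -8/3; a_2 = 7/3; a_3 = -8/7; a_4 = 145/378


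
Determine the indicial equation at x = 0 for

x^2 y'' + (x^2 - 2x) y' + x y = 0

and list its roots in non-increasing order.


Divide by x^2 to reach normal form y'' + P_1(x) y' + P_2(x) y = 0 with P_1(x) = 1 - 2/x and P_2(x) = 1/x.
x = 0 is a singular point because the y'-coefficient 1 - 2/x has a pole at x = 0 and the y-coefficient 1/x has a pole at x = 0.
It is a regular singular point because x P_1(x) = p(x) = x - 2 and x^2 P_2(x) = q(x) = x are polynomials, hence analytic at x = 0.
p(0) = -2,  q(0) = 0.
Indicial equation: r(r-1) + p(0) r + q(0) = 0, i.e. r^2 + (p(0) - 1) r + q(0) = 0, i.e. r^2 - 3 r = 0.
Discriminant: (-3)^2 - 4(0) = 9, so r = (3 ± 3)/2.
Solving: r_1 = 3, r_2 = 0.

indicial: r^2 - 3 r = 0; roots r_1 = 3, r_2 = 0


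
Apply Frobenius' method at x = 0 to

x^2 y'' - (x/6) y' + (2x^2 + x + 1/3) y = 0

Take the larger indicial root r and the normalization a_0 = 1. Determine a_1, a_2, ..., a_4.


Write in Frobenius form y'' + (p(x)/x) y' + (q(x)/x^2) y = 0:
  p(x) = -1/6,  q(x) = 2x^2 + x + 1/3.
Indicial equation: r(r-1) + (-1/6) r + (1/3) = 0 -> roots r_1 = 2/3, r_2 = 1/2.
Take r = r_1 = 2/3. Let y(x) = x^r sum_{n>=0} a_n x^n with a_0 = 1.
Substitute y = x^r sum a_n x^n and match x^{r+n}. The recurrence is
  D(n) a_n + 1 a_{n-1} + 2 a_{n-2} = 0,  where D(n) = (r+n)(r+n-1) + (-1/6)(r+n) + (1/3).
  a_n = [-1 a_{n-1} - 2 a_{n-2}] / D(n).
Since the indicial polynomial factors as (r - r_1)(r - r_2), D(n) = (r_1 + n - r_1)(r_1 + n - r_2) = n(n + 1/6).
Evaluating step by step (a_0 = 1):
  n = 1: D(1) = 1(1 + 1/6) = 7/6; numerator = -1(1) = -1; a_1 = (-1)/(7/6) = -6/7
  n = 2: D(2) = 2(2 + 1/6) = 13/3; numerator = -1(-6/7) - 2(1) = -8/7; a_2 = (-8/7)/(13/3) = -24/91
  n = 3: D(3) = 3(3 + 1/6) = 19/2; numerator = -1(-24/91) - 2(-6/7) = 180/91; a_3 = (180/91)/(19/2) = 360/1729
  n = 4: D(4) = 4(4 + 1/6) = 50/3; numerator = -1(360/1729) - 2(-24/91) = 552/1729; a_4 = (552/1729)/(50/3) = 828/43225

r = 2/3; a_0 = 1; a_1 = -6/7; a_2 = -24/91; a_3 = 360/1729; a_4 = 828/43225


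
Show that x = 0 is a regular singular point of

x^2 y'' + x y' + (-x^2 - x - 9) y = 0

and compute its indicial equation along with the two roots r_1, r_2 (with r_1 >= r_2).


Divide by x^2 to reach normal form y'' + P_1(x) y' + P_2(x) y = 0 with P_1(x) = 1/x and P_2(x) = -1 - 1/x - 9/x^2.
x = 0 is a singular point because the y'-coefficient 1/x has a pole at x = 0 and the y-coefficient -1 - 1/x - 9/x^2 has a pole at x = 0.
It is a regular singular point because x P_1(x) = p(x) = 1 and x^2 P_2(x) = q(x) = -x^2 - x - 9 are polynomials, hence analytic at x = 0.
p(0) = 1,  q(0) = -9.
Indicial equation: r(r-1) + p(0) r + q(0) = 0, i.e. r^2 + (p(0) - 1) r + q(0) = 0, i.e. r^2 - 9 = 0.
Discriminant: (0)^2 - 4(-9) = 36, so r = (0 ± 6)/2.
Solving: r_1 = 3, r_2 = -3.

indicial: r^2 - 9 = 0; roots r_1 = 3, r_2 = -3


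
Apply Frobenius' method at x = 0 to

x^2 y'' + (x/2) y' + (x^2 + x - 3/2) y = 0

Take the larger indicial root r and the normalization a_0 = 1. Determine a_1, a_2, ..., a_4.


Write in Frobenius form y'' + (p(x)/x) y' + (q(x)/x^2) y = 0:
  p(x) = 1/2,  q(x) = x^2 + x - 3/2.
Indicial equation: r(r-1) + (1/2) r + (-3/2) = 0 -> roots r_1 = 3/2, r_2 = -1.
Take r = r_1 = 3/2. Let y(x) = x^r sum_{n>=0} a_n x^n with a_0 = 1.
Substitute y = x^r sum a_n x^n and match x^{r+n}. The recurrence is
  D(n) a_n + 1 a_{n-1} + 1 a_{n-2} = 0,  where D(n) = (r+n)(r+n-1) + (1/2)(r+n) + (-3/2).
  a_n = [-1 a_{n-1} - 1 a_{n-2}] / D(n).
Since the indicial polynomial factors as (r - r_1)(r - r_2), D(n) = (r_1 + n - r_1)(r_1 + n - r_2) = n(n + 5/2).
Evaluating step by step (a_0 = 1):
  n = 1: D(1) = 1(1 + 5/2) = 7/2; numerator = -1(1) = -1; a_1 = (-1)/(7/2) = -2/7
  n = 2: D(2) = 2(2 + 5/2) = 9; numerator = -1(-2/7) - 1(1) = -5/7; a_2 = (-5/7)/(9) = -5/63
  n = 3: D(3) = 3(3 + 5/2) = 33/2; numerator = -1(-5/63) - 1(-2/7) = 23/63; a_3 = (23/63)/(33/2) = 46/2079
  n = 4: D(4) = 4(4 + 5/2) = 26; numerator = -1(46/2079) - 1(-5/63) = 17/297; a_4 = (17/297)/(26) = 17/7722

r = 3/2; a_0 = 1; a_1 = -2/7; a_2 = -5/63; a_3 = 46/2079; a_4 = 17/7722


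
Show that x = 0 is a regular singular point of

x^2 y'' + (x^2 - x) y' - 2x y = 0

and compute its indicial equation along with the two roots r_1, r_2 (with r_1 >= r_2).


Divide by x^2 to reach normal form y'' + P_1(x) y' + P_2(x) y = 0 with P_1(x) = 1 - 1/x and P_2(x) = -2/x.
x = 0 is a singular point because the y'-coefficient 1 - 1/x has a pole at x = 0 and the y-coefficient -2/x has a pole at x = 0.
It is a regular singular point because x P_1(x) = p(x) = x - 1 and x^2 P_2(x) = q(x) = -2x are polynomials, hence analytic at x = 0.
p(0) = -1,  q(0) = 0.
Indicial equation: r(r-1) + p(0) r + q(0) = 0, i.e. r^2 + (p(0) - 1) r + q(0) = 0, i.e. r^2 - 2 r = 0.
Discriminant: (-2)^2 - 4(0) = 4, so r = (2 ± 2)/2.
Solving: r_1 = 2, r_2 = 0.

indicial: r^2 - 2 r = 0; roots r_1 = 2, r_2 = 0


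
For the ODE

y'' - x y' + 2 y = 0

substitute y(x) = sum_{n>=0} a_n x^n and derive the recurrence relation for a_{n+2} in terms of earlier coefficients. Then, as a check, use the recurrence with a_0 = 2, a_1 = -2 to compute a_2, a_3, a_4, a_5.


Substitute y = sum_n a_n x^n.
y''(x) has coefficient (n+2)(n+1) a_{n+2} at x^n;
-x y'(x) has coefficient -n a_n at x^n (shift);
2 y(x) has coefficient 2 a_n at x^n.
Matching x^n: (n+2)(n+1) a_{n+2} + (-n + 2) a_n = 0.
Thus a_{n+2} = (n - 2) / ((n+1)(n+2)) * a_n.

Check with a_0 = 2, a_1 = -2 (apply the recurrence for n = 0, 1, 2, 3): a_0 = 2, a_1 = -2, a_2 = -2, a_3 = 1/3, a_4 = 0, a_5 = 1/60.

a_(n+2) = (n - 2) / ((n+1)(n+2)) * a_n; check: a_0 = 2, a_1 = -2, a_2 = -2, a_3 = 1/3, a_4 = 0, a_5 = 1/60


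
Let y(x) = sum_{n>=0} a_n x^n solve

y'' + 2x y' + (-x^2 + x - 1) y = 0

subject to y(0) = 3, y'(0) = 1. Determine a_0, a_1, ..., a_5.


Ansatz: y(x) = sum_{n>=0} a_n x^n, so y'(x) = sum_{n>=1} n a_n x^(n-1) and y''(x) = sum_{n>=2} n(n-1) a_n x^(n-2).
Substitute into P(x) y'' + Q(x) y' + R(x) y = 0 with P(x) = 1, Q(x) = 2x, R(x) = -x^2 + x - 1, and match powers of x.
Initial conditions: a_0 = 3, a_1 = 1.
Setting the coefficient of each power of x to zero and solving order by order (substituting the coefficients already found):
  x^0: 2 a_2 - a_0 = 0  ->  2 a_2 = a_0 = 3  ->  a_2 = 3/2
  x^1: 6 a_3 + a_1 + a_0 = 0  ->  6 a_3 = -a_1 - a_0 = -4  ->  a_3 = -2/3
  x^2: 12 a_4 + 3 a_2 + a_1 - a_0 = 0  ->  12 a_4 = -3 a_2 - a_1 + a_0 = -5/2  ->  a_4 = -5/24
  x^3: 20 a_5 + 5 a_3 + a_2 - a_1 = 0  ->  20 a_5 = -5 a_3 - a_2 + a_1 = 17/6  ->  a_5 = 17/120
Truncated series: y(x) = 3 + x + (3/2) x^2 - (2/3) x^3 - (5/24) x^4 + (17/120) x^5 + O(x^6).

a_0 = 3; a_1 = 1; a_2 = 3/2; a_3 = -2/3; a_4 = -5/24; a_5 = 17/120


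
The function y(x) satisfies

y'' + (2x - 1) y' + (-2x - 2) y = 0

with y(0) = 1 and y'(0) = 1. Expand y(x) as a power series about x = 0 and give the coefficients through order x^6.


Ansatz: y(x) = sum_{n>=0} a_n x^n, so y'(x) = sum_{n>=1} n a_n x^(n-1) and y''(x) = sum_{n>=2} n(n-1) a_n x^(n-2).
Substitute into P(x) y'' + Q(x) y' + R(x) y = 0 with P(x) = 1, Q(x) = 2x - 1, R(x) = -2x - 2, and match powers of x.
Initial conditions: a_0 = 1, a_1 = 1.
Setting the coefficient of each power of x to zero and solving order by order (substituting the coefficients already found):
  x^0: 2 a_2 - a_1 - 2 a_0 = 0  ->  2 a_2 = a_1 + 2 a_0 = 3  ->  a_2 = 3/2
  x^1: 6 a_3 - 2 a_2 - 2 a_0 = 0  ->  6 a_3 = 2 a_2 + 2 a_0 = 5  ->  a_3 = 5/6
  x^2: 12 a_4 - 3 a_3 + 2 a_2 - 2 a_1 = 0  ->  12 a_4 = 3 a_3 - 2 a_2 + 2 a_1 = 3/2  ->  a_4 = 1/8
  x^3: 20 a_5 - 4 a_4 + 4 a_3 - 2 a_2 = 0  ->  20 a_5 = 4 a_4 - 4 a_3 + 2 a_2 = 1/6  ->  a_5 = 1/120
  x^4: 30 a_6 - 5 a_5 + 6 a_4 - 2 a_3 = 0  ->  30 a_6 = 5 a_5 - 6 a_4 + 2 a_3 = 23/24  ->  a_6 = 23/720
Truncated series: y(x) = 1 + x + (3/2) x^2 + (5/6) x^3 + (1/8) x^4 + (1/120) x^5 + (23/720) x^6 + O(x^7).

a_0 = 1; a_1 = 1; a_2 = 3/2; a_3 = 5/6; a_4 = 1/8; a_5 = 1/120; a_6 = 23/720


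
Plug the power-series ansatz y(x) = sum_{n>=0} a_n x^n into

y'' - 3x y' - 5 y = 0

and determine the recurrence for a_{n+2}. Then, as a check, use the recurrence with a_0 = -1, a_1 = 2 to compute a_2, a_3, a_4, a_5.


Substitute y = sum_n a_n x^n.
y''(x) has coefficient (n+2)(n+1) a_{n+2} at x^n;
-3 x y'(x) has coefficient -3 n a_n at x^n (shift);
-5 y(x) has coefficient -5 a_n at x^n.
Matching x^n: (n+2)(n+1) a_{n+2} + (-3n - 5) a_n = 0.
Thus a_{n+2} = (3n + 5) / ((n+1)(n+2)) * a_n.

Check with a_0 = -1, a_1 = 2 (apply the recurrence for n = 0, 1, 2, 3): a_0 = -1, a_1 = 2, a_2 = -5/2, a_3 = 8/3, a_4 = -55/24, a_5 = 28/15.

a_(n+2) = (3n + 5) / ((n+1)(n+2)) * a_n; check: a_0 = -1, a_1 = 2, a_2 = -5/2, a_3 = 8/3, a_4 = -55/24, a_5 = 28/15


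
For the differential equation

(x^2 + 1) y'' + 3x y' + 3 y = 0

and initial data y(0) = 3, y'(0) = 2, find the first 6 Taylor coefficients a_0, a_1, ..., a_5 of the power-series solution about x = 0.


Ansatz: y(x) = sum_{n>=0} a_n x^n, so y'(x) = sum_{n>=1} n a_n x^(n-1) and y''(x) = sum_{n>=2} n(n-1) a_n x^(n-2).
Substitute into P(x) y'' + Q(x) y' + R(x) y = 0 with P(x) = x^2 + 1, Q(x) = 3x, R(x) = 3, and match powers of x.
Initial conditions: a_0 = 3, a_1 = 2.
Setting the coefficient of each power of x to zero and solving order by order (substituting the coefficients already found):
  x^0: 2 a_2 + 3 a_0 = 0  ->  2 a_2 = -3 a_0 = -9  ->  a_2 = -9/2
  x^1: 6 a_3 + 6 a_1 = 0  ->  6 a_3 = -6 a_1 = -12  ->  a_3 = -2
  x^2: 12 a_4 + 11 a_2 = 0  ->  12 a_4 = -11 a_2 = 99/2  ->  a_4 = 33/8
  x^3: 20 a_5 + 18 a_3 = 0  ->  20 a_5 = -18 a_3 = 36  ->  a_5 = 9/5
Truncated series: y(x) = 3 + 2 x - (9/2) x^2 - 2 x^3 + (33/8) x^4 + (9/5) x^5 + O(x^6).

a_0 = 3; a_1 = 2; a_2 = -9/2; a_3 = -2; a_4 = 33/8; a_5 = 9/5


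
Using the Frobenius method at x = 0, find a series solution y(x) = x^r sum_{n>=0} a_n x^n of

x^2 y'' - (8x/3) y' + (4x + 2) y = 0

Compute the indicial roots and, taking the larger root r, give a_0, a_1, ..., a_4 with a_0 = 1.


Write in Frobenius form y'' + (p(x)/x) y' + (q(x)/x^2) y = 0:
  p(x) = -8/3,  q(x) = 4x + 2.
Indicial equation: r(r-1) + (-8/3) r + (2) = 0 -> roots r_1 = 3, r_2 = 2/3.
Take r = r_1 = 3. Let y(x) = x^r sum_{n>=0} a_n x^n with a_0 = 1.
Substitute y = x^r sum a_n x^n and match x^{r+n}. The recurrence is
  D(n) a_n + 4 a_{n-1} = 0,  where D(n) = (r+n)(r+n-1) + (-8/3)(r+n) + (2).
  a_n = -4 / D(n) * a_{n-1}.
Since the indicial polynomial factors as (r - r_1)(r - r_2), D(n) = (r_1 + n - r_1)(r_1 + n - r_2) = n(n + 7/3).
Evaluating step by step (a_0 = 1):
  n = 1: D(1) = 1(1 + 7/3) = 10/3; numerator = -4(1) = -4; a_1 = (-4)/(10/3) = -6/5
  n = 2: D(2) = 2(2 + 7/3) = 26/3; numerator = -4(-6/5) = 24/5; a_2 = (24/5)/(26/3) = 36/65
  n = 3: D(3) = 3(3 + 7/3) = 16; numerator = -4(36/65) = -144/65; a_3 = (-144/65)/(16) = -9/65
  n = 4: D(4) = 4(4 + 7/3) = 76/3; numerator = -4(-9/65) = 36/65; a_4 = (36/65)/(76/3) = 27/1235

r = 3; a_0 = 1; a_1 = -6/5; a_2 = 36/65; a_3 = -9/65; a_4 = 27/1235


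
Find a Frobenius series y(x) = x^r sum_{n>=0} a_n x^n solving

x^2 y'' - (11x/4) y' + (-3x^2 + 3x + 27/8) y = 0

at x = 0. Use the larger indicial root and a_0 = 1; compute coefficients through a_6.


Write in Frobenius form y'' + (p(x)/x) y' + (q(x)/x^2) y = 0:
  p(x) = -11/4,  q(x) = -3x^2 + 3x + 27/8.
Indicial equation: r(r-1) + (-11/4) r + (27/8) = 0 -> roots r_1 = 9/4, r_2 = 3/2.
Take r = r_1 = 9/4. Let y(x) = x^r sum_{n>=0} a_n x^n with a_0 = 1.
Substitute y = x^r sum a_n x^n and match x^{r+n}. The recurrence is
  D(n) a_n + 3 a_{n-1} - 3 a_{n-2} = 0,  where D(n) = (r+n)(r+n-1) + (-11/4)(r+n) + (27/8).
  a_n = [-3 a_{n-1} + 3 a_{n-2}] / D(n).
Since the indicial polynomial factors as (r - r_1)(r - r_2), D(n) = (r_1 + n - r_1)(r_1 + n - r_2) = n(n + 3/4).
Evaluating step by step (a_0 = 1):
  n = 1: D(1) = 1(1 + 3/4) = 7/4; numerator = -3(1) = -3; a_1 = (-3)/(7/4) = -12/7
  n = 2: D(2) = 2(2 + 3/4) = 11/2; numerator = -3(-12/7) + 3(1) = 57/7; a_2 = (57/7)/(11/2) = 114/77
  n = 3: D(3) = 3(3 + 3/4) = 45/4; numerator = -3(114/77) + 3(-12/7) = -738/77; a_3 = (-738/77)/(45/4) = -328/385
  n = 4: D(4) = 4(4 + 3/4) = 19; numerator = -3(-328/385) + 3(114/77) = 2694/385; a_4 = (2694/385)/(19) = 2694/7315
  n = 5: D(5) = 5(5 + 3/4) = 115/4; numerator = -3(2694/7315) + 3(-328/385) = -26778/7315; a_5 = (-26778/7315)/(115/4) = -107112/841225
  n = 6: D(6) = 6(6 + 3/4) = 81/2; numerator = -3(-107112/841225) + 3(2694/7315) = 113706/76475; a_6 = (113706/76475)/(81/2) = 25268/688275

r = 9/4; a_0 = 1; a_1 = -12/7; a_2 = 114/77; a_3 = -328/385; a_4 = 2694/7315; a_5 = -107112/841225; a_6 = 25268/688275


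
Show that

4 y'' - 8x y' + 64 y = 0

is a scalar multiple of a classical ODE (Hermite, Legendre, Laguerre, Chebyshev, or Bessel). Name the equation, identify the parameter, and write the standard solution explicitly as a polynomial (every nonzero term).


All three coefficients share the factor 4; dividing through by 4 gives  y'' - 2x y' + 16 y = 0.
This matches the Hermite equation y'' - 2x y' + 2n y = 0 with 2n = 16, so n = 8; the polynomial solution is H_8(x).
With y = sum_k a_k x^k, matching x^k gives (k+2)(k+1) a_{k+2} = 2(k - n) a_k = 2(k - 8) a_k. The right side vanishes at k = 8, so the series with the parity of 8 terminates at degree 8.
Standard normalization: leading coefficient of H_n is 2^n, so a_8 = 2^8 = 256. Work downward with a_k = (k+1)(k+2) a_{k+2} / (2(k - n)):
  a_6 = (7)(8)(256) / (2(6 - 8)) = 14336/(-4) = -3584
  a_4 = (5)(6)(-3584) / (2(4 - 8)) = -107520/(-8) = 13440
  a_2 = (3)(4)(13440) / (2(2 - 8)) = 161280/(-12) = -13440
  a_0 = (1)(2)(-13440) / (2(0 - 8)) = -26880/(-16) = 1680
Hence H_8(x) = 256 x^8 - 3584 x^6 + 13440 x^4 - 13440 x^2 + 1680.

H_8(x); series = 256 x^8 - 3584 x^6 + 13440 x^4 - 13440 x^2 + 1680


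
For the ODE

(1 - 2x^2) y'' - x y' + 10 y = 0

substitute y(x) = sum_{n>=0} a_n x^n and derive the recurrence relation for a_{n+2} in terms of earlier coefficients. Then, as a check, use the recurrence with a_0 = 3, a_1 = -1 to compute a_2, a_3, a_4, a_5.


Substitute y = sum_n a_n x^n.
(1 - 2 x^2) y'' contributes (n+2)(n+1) a_{n+2} - 2 n(n-1) a_n at x^n.
-x y'(x) contributes -n a_n at x^n.
10 y(x) contributes 10 a_n at x^n.
Matching x^n: (n+2)(n+1) a_{n+2} + (-2 n(n-1) - n + 10) a_n = 0.
Thus a_{n+2} = (2 n(n-1) + n - 10) / ((n+1)(n+2)) * a_n.

Check with a_0 = 3, a_1 = -1 (apply the recurrence for n = 0, 1, 2, 3): a_0 = 3, a_1 = -1, a_2 = -15, a_3 = 3/2, a_4 = 5, a_5 = 3/8.

a_(n+2) = (2 n(n-1) + n - 10) / ((n+1)(n+2)) * a_n; check: a_0 = 3, a_1 = -1, a_2 = -15, a_3 = 3/2, a_4 = 5, a_5 = 3/8


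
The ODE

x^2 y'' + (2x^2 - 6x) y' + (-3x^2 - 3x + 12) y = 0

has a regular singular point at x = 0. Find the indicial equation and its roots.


Divide by x^2 to reach normal form y'' + P_1(x) y' + P_2(x) y = 0 with P_1(x) = 2 - 6/x and P_2(x) = -3 - 3/x + 12/x^2.
x = 0 is a singular point because the y'-coefficient 2 - 6/x has a pole at x = 0 and the y-coefficient -3 - 3/x + 12/x^2 has a pole at x = 0.
It is a regular singular point because x P_1(x) = p(x) = 2x - 6 and x^2 P_2(x) = q(x) = -3x^2 - 3x + 12 are polynomials, hence analytic at x = 0.
p(0) = -6,  q(0) = 12.
Indicial equation: r(r-1) + p(0) r + q(0) = 0, i.e. r^2 + (p(0) - 1) r + q(0) = 0, i.e. r^2 - 7 r + 12 = 0.
Discriminant: (-7)^2 - 4(12) = 1, so r = (7 ± 1)/2.
Solving: r_1 = 4, r_2 = 3.

indicial: r^2 - 7 r + 12 = 0; roots r_1 = 4, r_2 = 3


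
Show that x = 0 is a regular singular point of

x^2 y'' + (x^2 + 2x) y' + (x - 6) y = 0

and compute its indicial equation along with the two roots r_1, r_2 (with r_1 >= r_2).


Divide by x^2 to reach normal form y'' + P_1(x) y' + P_2(x) y = 0 with P_1(x) = 1 + 2/x and P_2(x) = 1/x - 6/x^2.
x = 0 is a singular point because the y'-coefficient 1 + 2/x has a pole at x = 0 and the y-coefficient 1/x - 6/x^2 has a pole at x = 0.
It is a regular singular point because x P_1(x) = p(x) = x + 2 and x^2 P_2(x) = q(x) = x - 6 are polynomials, hence analytic at x = 0.
p(0) = 2,  q(0) = -6.
Indicial equation: r(r-1) + p(0) r + q(0) = 0, i.e. r^2 + (p(0) - 1) r + q(0) = 0, i.e. r^2 + 1 r - 6 = 0.
Discriminant: (1)^2 - 4(-6) = 25, so r = (-1 ± 5)/2.
Solving: r_1 = 2, r_2 = -3.

indicial: r^2 + 1 r - 6 = 0; roots r_1 = 2, r_2 = -3


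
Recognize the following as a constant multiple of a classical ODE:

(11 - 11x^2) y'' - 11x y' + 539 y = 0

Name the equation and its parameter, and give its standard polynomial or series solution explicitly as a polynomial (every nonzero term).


All three coefficients share the factor 11; dividing through by 11 gives  (1 - x^2) y'' - x y' + 49 y = 0.
This matches the Chebyshev equation (1 - x^2) y'' - x y' + n^2 y = 0 (note the -x y' term, not -2x y') with n^2 = 49, so n = 7; the polynomial solution is T_7(x).
With y = sum_k a_k x^k, matching x^k gives (k+2)(k+1) a_{k+2} = (k^2 - n^2) a_k = (k - 7)(k + 7) a_k. The right side vanishes at k = 7, so the series with the parity of 7 terminates at degree 7.
Standard normalization: leading coefficient of T_n is 2^(n-1), so a_7 = 2^6 = 64. Work downward with a_k = (k+1)(k+2) a_{k+2} / ((k - 7)(k + 7)):
  a_5 = (6)(7)(64) / ((5 - 7)(5 + 7)) = 2688/(-24) = -112
  a_3 = (4)(5)(-112) / ((3 - 7)(3 + 7)) = -2240/(-40) = 56
  a_1 = (2)(3)(56) / ((1 - 7)(1 + 7)) = 336/(-48) = -7
Hence T_7(x) = 64 x^7 - 112 x^5 + 56 x^3 - 7 x.

T_7(x); series = 64 x^7 - 112 x^5 + 56 x^3 - 7 x


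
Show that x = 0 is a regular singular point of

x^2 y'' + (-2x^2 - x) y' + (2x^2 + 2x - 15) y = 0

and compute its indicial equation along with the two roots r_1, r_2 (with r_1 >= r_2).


Divide by x^2 to reach normal form y'' + P_1(x) y' + P_2(x) y = 0 with P_1(x) = -2 - 1/x and P_2(x) = 2 + 2/x - 15/x^2.
x = 0 is a singular point because the y'-coefficient -2 - 1/x has a pole at x = 0 and the y-coefficient 2 + 2/x - 15/x^2 has a pole at x = 0.
It is a regular singular point because x P_1(x) = p(x) = -2x - 1 and x^2 P_2(x) = q(x) = 2x^2 + 2x - 15 are polynomials, hence analytic at x = 0.
p(0) = -1,  q(0) = -15.
Indicial equation: r(r-1) + p(0) r + q(0) = 0, i.e. r^2 + (p(0) - 1) r + q(0) = 0, i.e. r^2 - 2 r - 15 = 0.
Discriminant: (-2)^2 - 4(-15) = 64, so r = (2 ± 8)/2.
Solving: r_1 = 5, r_2 = -3.

indicial: r^2 - 2 r - 15 = 0; roots r_1 = 5, r_2 = -3


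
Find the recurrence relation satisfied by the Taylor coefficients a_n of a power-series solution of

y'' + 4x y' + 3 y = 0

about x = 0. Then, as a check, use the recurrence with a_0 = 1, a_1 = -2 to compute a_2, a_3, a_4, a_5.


Substitute y = sum_n a_n x^n.
y''(x) has coefficient (n+2)(n+1) a_{n+2} at x^n;
4 x y'(x) has coefficient 4 n a_n at x^n (shift);
3 y(x) has coefficient 3 a_n at x^n.
Matching x^n: (n+2)(n+1) a_{n+2} + (4n + 3) a_n = 0.
Thus a_{n+2} = (-4n - 3) / ((n+1)(n+2)) * a_n.

Check with a_0 = 1, a_1 = -2 (apply the recurrence for n = 0, 1, 2, 3): a_0 = 1, a_1 = -2, a_2 = -3/2, a_3 = 7/3, a_4 = 11/8, a_5 = -7/4.

a_(n+2) = (-4n - 3) / ((n+1)(n+2)) * a_n; check: a_0 = 1, a_1 = -2, a_2 = -3/2, a_3 = 7/3, a_4 = 11/8, a_5 = -7/4


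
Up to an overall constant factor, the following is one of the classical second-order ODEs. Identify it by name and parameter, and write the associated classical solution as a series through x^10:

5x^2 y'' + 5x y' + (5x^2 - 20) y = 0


All three coefficients share the factor 5; dividing through by 5 gives  x^2 y'' + x y' + (x^2 - 4) y = 0.
This matches the Bessel equation x^2 y'' + x y' + (x^2 - nu^2) y = 0 with nu^2 = 4, so nu = 2; the solution bounded at x = 0 is J_2(x).
Frobenius at x = 0: indicial roots ±nu; for r = nu the recurrence k(k + 2nu) c_k = -c_{k-2} gives the standard series J_nu(x) = sum_{k>=0} (-1)^k / (k! (k+nu)!) (x/2)^(2k+nu). Evaluate the first 5 terms:
  k = 0: (-1)^0 / (0! * 2! * 2^2) x^2 = 1/(1*2*4) x^2 = (1/8) x^2
  k = 1: (-1)^1 / (1! * 3! * 2^4) x^4 = -1/(1*6*16) x^4 = (-1/96) x^4
  k = 2: (-1)^2 / (2! * 4! * 2^6) x^6 = 1/(2*24*64) x^6 = (1/3072) x^6
  k = 3: (-1)^3 / (3! * 5! * 2^8) x^8 = -1/(6*120*256) x^8 = (-1/184320) x^8
  k = 4: (-1)^4 / (4! * 6! * 2^10) x^10 = 1/(24*720*1024) x^10 = (1/17694720) x^10
Hence J_2(x) = x^10/17694720 - x^8/184320 + x^6/3072 - x^4/96 + x^2/8 + ....

J_2(x); series = x^10/17694720 - x^8/184320 + x^6/3072 - x^4/96 + x^2/8


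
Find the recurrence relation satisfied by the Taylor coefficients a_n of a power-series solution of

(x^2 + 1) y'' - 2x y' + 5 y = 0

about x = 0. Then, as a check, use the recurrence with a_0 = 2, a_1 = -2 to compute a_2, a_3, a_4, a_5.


Substitute y = sum_n a_n x^n.
(1 + 1 x^2) y'' contributes (n+2)(n+1) a_{n+2} + n(n-1) a_n at x^n.
-2 x y'(x) contributes -2 n a_n at x^n.
5 y(x) contributes 5 a_n at x^n.
Matching x^n: (n+2)(n+1) a_{n+2} + (n(n-1) - 2 n + 5) a_n = 0.
Thus a_{n+2} = (-n(n-1) + 2 n - 5) / ((n+1)(n+2)) * a_n.

Check with a_0 = 2, a_1 = -2 (apply the recurrence for n = 0, 1, 2, 3): a_0 = 2, a_1 = -2, a_2 = -5, a_3 = 1, a_4 = 5/4, a_5 = -1/4.

a_(n+2) = (-n(n-1) + 2 n - 5) / ((n+1)(n+2)) * a_n; check: a_0 = 2, a_1 = -2, a_2 = -5, a_3 = 1, a_4 = 5/4, a_5 = -1/4


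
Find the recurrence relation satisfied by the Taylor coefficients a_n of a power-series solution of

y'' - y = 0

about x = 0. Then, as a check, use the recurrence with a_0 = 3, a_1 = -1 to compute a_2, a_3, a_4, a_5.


Substitute y = sum_n a_n x^n into y'' + (const) y = 0.
y''(x) = sum_{n>=0} (n+2)(n+1) a_{n+2} x^n.
The ODE becomes sum_n [(n+2)(n+1) a_{n+2} - 1 a_n] x^n = 0.
Setting each coefficient to zero gives the recurrence:
  (n+2)(n+1) a_{n+2} - 1 a_n = 0,
  a_{n+2} = 1 / ((n+1)(n+2)) a_n.

Check with a_0 = 3, a_1 = -1 (apply the recurrence for n = 0, 1, 2, 3): a_0 = 3, a_1 = -1, a_2 = 3/2, a_3 = -1/6, a_4 = 1/8, a_5 = -1/120.

a_{n+2} = 1/((n+1)(n+2)) * a_n; check: a_0 = 3, a_1 = -1, a_2 = 3/2, a_3 = -1/6, a_4 = 1/8, a_5 = -1/120


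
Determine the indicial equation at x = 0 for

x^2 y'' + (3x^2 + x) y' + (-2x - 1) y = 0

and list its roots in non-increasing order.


Divide by x^2 to reach normal form y'' + P_1(x) y' + P_2(x) y = 0 with P_1(x) = 3 + 1/x and P_2(x) = -2/x - 1/x^2.
x = 0 is a singular point because the y'-coefficient 3 + 1/x has a pole at x = 0 and the y-coefficient -2/x - 1/x^2 has a pole at x = 0.
It is a regular singular point because x P_1(x) = p(x) = 3x + 1 and x^2 P_2(x) = q(x) = -2x - 1 are polynomials, hence analytic at x = 0.
p(0) = 1,  q(0) = -1.
Indicial equation: r(r-1) + p(0) r + q(0) = 0, i.e. r^2 + (p(0) - 1) r + q(0) = 0, i.e. r^2 - 1 = 0.
Discriminant: (0)^2 - 4(-1) = 4, so r = (0 ± 2)/2.
Solving: r_1 = 1, r_2 = -1.

indicial: r^2 - 1 = 0; roots r_1 = 1, r_2 = -1


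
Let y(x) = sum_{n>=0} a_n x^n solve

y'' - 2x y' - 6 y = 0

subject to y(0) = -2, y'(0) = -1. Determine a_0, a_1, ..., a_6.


Ansatz: y(x) = sum_{n>=0} a_n x^n, so y'(x) = sum_{n>=1} n a_n x^(n-1) and y''(x) = sum_{n>=2} n(n-1) a_n x^(n-2).
Substitute into P(x) y'' + Q(x) y' + R(x) y = 0 with P(x) = 1, Q(x) = -2x, R(x) = -6, and match powers of x.
Initial conditions: a_0 = -2, a_1 = -1.
Setting the coefficient of each power of x to zero and solving order by order (substituting the coefficients already found):
  x^0: 2 a_2 - 6 a_0 = 0  ->  2 a_2 = 6 a_0 = -12  ->  a_2 = -6
  x^1: 6 a_3 - 8 a_1 = 0  ->  6 a_3 = 8 a_1 = -8  ->  a_3 = -4/3
  x^2: 12 a_4 - 10 a_2 = 0  ->  12 a_4 = 10 a_2 = -60  ->  a_4 = -5
  x^3: 20 a_5 - 12 a_3 = 0  ->  20 a_5 = 12 a_3 = -16  ->  a_5 = -4/5
  x^4: 30 a_6 - 14 a_4 = 0  ->  30 a_6 = 14 a_4 = -70  ->  a_6 = -7/3
Truncated series: y(x) = -2 - x - 6 x^2 - (4/3) x^3 - 5 x^4 - (4/5) x^5 - (7/3) x^6 + O(x^7).

a_0 = -2; a_1 = -1; a_2 = -6; a_3 = -4/3; a_4 = -5; a_5 = -4/5; a_6 = -7/3


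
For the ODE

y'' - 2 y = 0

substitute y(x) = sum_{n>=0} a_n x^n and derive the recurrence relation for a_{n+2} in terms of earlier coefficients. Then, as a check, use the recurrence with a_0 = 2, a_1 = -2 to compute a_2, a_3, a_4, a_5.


Substitute y = sum_n a_n x^n into y'' + (const) y = 0.
y''(x) = sum_{n>=0} (n+2)(n+1) a_{n+2} x^n.
The ODE becomes sum_n [(n+2)(n+1) a_{n+2} - 2 a_n] x^n = 0.
Setting each coefficient to zero gives the recurrence:
  (n+2)(n+1) a_{n+2} - 2 a_n = 0,
  a_{n+2} = 2 / ((n+1)(n+2)) a_n.

Check with a_0 = 2, a_1 = -2 (apply the recurrence for n = 0, 1, 2, 3): a_0 = 2, a_1 = -2, a_2 = 2, a_3 = -2/3, a_4 = 1/3, a_5 = -1/15.

a_{n+2} = 2/((n+1)(n+2)) * a_n; check: a_0 = 2, a_1 = -2, a_2 = 2, a_3 = -2/3, a_4 = 1/3, a_5 = -1/15


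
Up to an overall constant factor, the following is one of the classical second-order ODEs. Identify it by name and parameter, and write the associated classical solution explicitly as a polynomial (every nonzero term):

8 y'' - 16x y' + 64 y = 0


All three coefficients share the factor 8; dividing through by 8 gives  y'' - 2x y' + 8 y = 0.
This matches the Hermite equation y'' - 2x y' + 2n y = 0 with 2n = 8, so n = 4; the polynomial solution is H_4(x).
With y = sum_k a_k x^k, matching x^k gives (k+2)(k+1) a_{k+2} = 2(k - n) a_k = 2(k - 4) a_k. The right side vanishes at k = 4, so the series with the parity of 4 terminates at degree 4.
Standard normalization: leading coefficient of H_n is 2^n, so a_4 = 2^4 = 16. Work downward with a_k = (k+1)(k+2) a_{k+2} / (2(k - n)):
  a_2 = (3)(4)(16) / (2(2 - 4)) = 192/(-4) = -48
  a_0 = (1)(2)(-48) / (2(0 - 4)) = -96/(-8) = 12
Hence H_4(x) = 16 x^4 - 48 x^2 + 12.

H_4(x); series = 16 x^4 - 48 x^2 + 12


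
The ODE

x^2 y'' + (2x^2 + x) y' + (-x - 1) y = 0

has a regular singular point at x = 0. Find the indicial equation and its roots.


Divide by x^2 to reach normal form y'' + P_1(x) y' + P_2(x) y = 0 with P_1(x) = 2 + 1/x and P_2(x) = -1/x - 1/x^2.
x = 0 is a singular point because the y'-coefficient 2 + 1/x has a pole at x = 0 and the y-coefficient -1/x - 1/x^2 has a pole at x = 0.
It is a regular singular point because x P_1(x) = p(x) = 2x + 1 and x^2 P_2(x) = q(x) = -x - 1 are polynomials, hence analytic at x = 0.
p(0) = 1,  q(0) = -1.
Indicial equation: r(r-1) + p(0) r + q(0) = 0, i.e. r^2 + (p(0) - 1) r + q(0) = 0, i.e. r^2 - 1 = 0.
Discriminant: (0)^2 - 4(-1) = 4, so r = (0 ± 2)/2.
Solving: r_1 = 1, r_2 = -1.

indicial: r^2 - 1 = 0; roots r_1 = 1, r_2 = -1


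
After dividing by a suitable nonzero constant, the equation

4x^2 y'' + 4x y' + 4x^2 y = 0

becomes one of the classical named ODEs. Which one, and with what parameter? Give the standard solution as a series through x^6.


All three coefficients share the factor 4; dividing through by 4 gives  x^2 y'' + x y' + x^2 y = 0.
This matches the Bessel equation x^2 y'' + x y' + (x^2 - nu^2) y = 0 with nu^2 = 0, so nu = 0; the solution bounded at x = 0 is J_0(x).
Frobenius at x = 0: indicial roots ±nu; for r = nu the recurrence k(k + 2nu) c_k = -c_{k-2} gives the standard series J_nu(x) = sum_{k>=0} (-1)^k / (k! (k+nu)!) (x/2)^(2k+nu). Evaluate the first 4 terms:
  k = 0: (-1)^0 / (0! * 0! * 2^0) x^0 = 1/(1*1*1) x^0 = (1) x^0
  k = 1: (-1)^1 / (1! * 1! * 2^2) x^2 = -1/(1*1*4) x^2 = (-1/4) x^2
  k = 2: (-1)^2 / (2! * 2! * 2^4) x^4 = 1/(2*2*16) x^4 = (1/64) x^4
  k = 3: (-1)^3 / (3! * 3! * 2^6) x^6 = -1/(6*6*64) x^6 = (-1/2304) x^6
Hence J_0(x) = -x^6/2304 + x^4/64 - x^2/4 + 1 + ....

J_0(x); series = -x^6/2304 + x^4/64 - x^2/4 + 1


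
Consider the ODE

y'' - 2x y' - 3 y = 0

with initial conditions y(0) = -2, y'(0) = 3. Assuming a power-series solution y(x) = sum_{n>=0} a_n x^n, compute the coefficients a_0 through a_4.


Ansatz: y(x) = sum_{n>=0} a_n x^n, so y'(x) = sum_{n>=1} n a_n x^(n-1) and y''(x) = sum_{n>=2} n(n-1) a_n x^(n-2).
Substitute into P(x) y'' + Q(x) y' + R(x) y = 0 with P(x) = 1, Q(x) = -2x, R(x) = -3, and match powers of x.
Initial conditions: a_0 = -2, a_1 = 3.
Setting the coefficient of each power of x to zero and solving order by order (substituting the coefficients already found):
  x^0: 2 a_2 - 3 a_0 = 0  ->  2 a_2 = 3 a_0 = -6  ->  a_2 = -3
  x^1: 6 a_3 - 5 a_1 = 0  ->  6 a_3 = 5 a_1 = 15  ->  a_3 = 5/2
  x^2: 12 a_4 - 7 a_2 = 0  ->  12 a_4 = 7 a_2 = -21  ->  a_4 = -7/4
Truncated series: y(x) = -2 + 3 x - 3 x^2 + (5/2) x^3 - (7/4) x^4 + O(x^5).

a_0 = -2; a_1 = 3; a_2 = -3; a_3 = 5/2; a_4 = -7/4


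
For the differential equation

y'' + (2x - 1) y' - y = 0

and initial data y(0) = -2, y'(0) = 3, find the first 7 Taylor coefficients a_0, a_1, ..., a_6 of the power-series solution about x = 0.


Ansatz: y(x) = sum_{n>=0} a_n x^n, so y'(x) = sum_{n>=1} n a_n x^(n-1) and y''(x) = sum_{n>=2} n(n-1) a_n x^(n-2).
Substitute into P(x) y'' + Q(x) y' + R(x) y = 0 with P(x) = 1, Q(x) = 2x - 1, R(x) = -1, and match powers of x.
Initial conditions: a_0 = -2, a_1 = 3.
Setting the coefficient of each power of x to zero and solving order by order (substituting the coefficients already found):
  x^0: 2 a_2 - a_1 - a_0 = 0  ->  2 a_2 = a_1 + a_0 = 1  ->  a_2 = 1/2
  x^1: 6 a_3 - 2 a_2 + a_1 = 0  ->  6 a_3 = 2 a_2 - a_1 = -2  ->  a_3 = -1/3
  x^2: 12 a_4 - 3 a_3 + 3 a_2 = 0  ->  12 a_4 = 3 a_3 - 3 a_2 = -5/2  ->  a_4 = -5/24
  x^3: 20 a_5 - 4 a_4 + 5 a_3 = 0  ->  20 a_5 = 4 a_4 - 5 a_3 = 5/6  ->  a_5 = 1/24
  x^4: 30 a_6 - 5 a_5 + 7 a_4 = 0  ->  30 a_6 = 5 a_5 - 7 a_4 = 5/3  ->  a_6 = 1/18
Truncated series: y(x) = -2 + 3 x + (1/2) x^2 - (1/3) x^3 - (5/24) x^4 + (1/24) x^5 + (1/18) x^6 + O(x^7).

a_0 = -2; a_1 = 3; a_2 = 1/2; a_3 = -1/3; a_4 = -5/24; a_5 = 1/24; a_6 = 1/18


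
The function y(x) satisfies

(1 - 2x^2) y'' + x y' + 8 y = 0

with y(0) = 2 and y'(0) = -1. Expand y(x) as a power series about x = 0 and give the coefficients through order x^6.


Ansatz: y(x) = sum_{n>=0} a_n x^n, so y'(x) = sum_{n>=1} n a_n x^(n-1) and y''(x) = sum_{n>=2} n(n-1) a_n x^(n-2).
Substitute into P(x) y'' + Q(x) y' + R(x) y = 0 with P(x) = 1 - 2x^2, Q(x) = x, R(x) = 8, and match powers of x.
Initial conditions: a_0 = 2, a_1 = -1.
Setting the coefficient of each power of x to zero and solving order by order (substituting the coefficients already found):
  x^0: 2 a_2 + 8 a_0 = 0  ->  2 a_2 = -8 a_0 = -16  ->  a_2 = -8
  x^1: 6 a_3 + 9 a_1 = 0  ->  6 a_3 = -9 a_1 = 9  ->  a_3 = 3/2
  x^2: 12 a_4 + 6 a_2 = 0  ->  12 a_4 = -6 a_2 = 48  ->  a_4 = 4
  x^3: 20 a_5 - a_3 = 0  ->  20 a_5 = a_3 = 3/2  ->  a_5 = 3/40
  x^4: 30 a_6 - 12 a_4 = 0  ->  30 a_6 = 12 a_4 = 48  ->  a_6 = 8/5
Truncated series: y(x) = 2 - x - 8 x^2 + (3/2) x^3 + 4 x^4 + (3/40) x^5 + (8/5) x^6 + O(x^7).

a_0 = 2; a_1 = -1; a_2 = -8; a_3 = 3/2; a_4 = 4; a_5 = 3/40; a_6 = 8/5


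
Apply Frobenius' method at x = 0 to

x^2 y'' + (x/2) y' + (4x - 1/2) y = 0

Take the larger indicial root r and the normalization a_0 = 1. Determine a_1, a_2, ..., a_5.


Write in Frobenius form y'' + (p(x)/x) y' + (q(x)/x^2) y = 0:
  p(x) = 1/2,  q(x) = 4x - 1/2.
Indicial equation: r(r-1) + (1/2) r + (-1/2) = 0 -> roots r_1 = 1, r_2 = -1/2.
Take r = r_1 = 1. Let y(x) = x^r sum_{n>=0} a_n x^n with a_0 = 1.
Substitute y = x^r sum a_n x^n and match x^{r+n}. The recurrence is
  D(n) a_n + 4 a_{n-1} = 0,  where D(n) = (r+n)(r+n-1) + (1/2)(r+n) + (-1/2).
  a_n = -4 / D(n) * a_{n-1}.
Since the indicial polynomial factors as (r - r_1)(r - r_2), D(n) = (r_1 + n - r_1)(r_1 + n - r_2) = n(n + 3/2).
Evaluating step by step (a_0 = 1):
  n = 1: D(1) = 1(1 + 3/2) = 5/2; numerator = -4(1) = -4; a_1 = (-4)/(5/2) = -8/5
  n = 2: D(2) = 2(2 + 3/2) = 7; numerator = -4(-8/5) = 32/5; a_2 = (32/5)/(7) = 32/35
  n = 3: D(3) = 3(3 + 3/2) = 27/2; numerator = -4(32/35) = -128/35; a_3 = (-128/35)/(27/2) = -256/945
  n = 4: D(4) = 4(4 + 3/2) = 22; numerator = -4(-256/945) = 1024/945; a_4 = (1024/945)/(22) = 512/10395
  n = 5: D(5) = 5(5 + 3/2) = 65/2; numerator = -4(512/10395) = -2048/10395; a_5 = (-2048/10395)/(65/2) = -4096/675675

r = 1; a_0 = 1; a_1 = -8/5; a_2 = 32/35; a_3 = -256/945; a_4 = 512/10395; a_5 = -4096/675675


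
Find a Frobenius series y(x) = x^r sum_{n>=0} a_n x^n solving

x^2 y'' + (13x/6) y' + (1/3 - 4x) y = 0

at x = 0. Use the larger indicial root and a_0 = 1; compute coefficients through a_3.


Write in Frobenius form y'' + (p(x)/x) y' + (q(x)/x^2) y = 0:
  p(x) = 13/6,  q(x) = 1/3 - 4x.
Indicial equation: r(r-1) + (13/6) r + (1/3) = 0 -> roots r_1 = -1/2, r_2 = -2/3.
Take r = r_1 = -1/2. Let y(x) = x^r sum_{n>=0} a_n x^n with a_0 = 1.
Substitute y = x^r sum a_n x^n and match x^{r+n}. The recurrence is
  D(n) a_n - 4 a_{n-1} = 0,  where D(n) = (r+n)(r+n-1) + (13/6)(r+n) + (1/3).
  a_n = 4 / D(n) * a_{n-1}.
Since the indicial polynomial factors as (r - r_1)(r - r_2), D(n) = (r_1 + n - r_1)(r_1 + n - r_2) = n(n + 1/6).
Evaluating step by step (a_0 = 1):
  n = 1: D(1) = 1(1 + 1/6) = 7/6; numerator = 4(1) = 4; a_1 = (4)/(7/6) = 24/7
  n = 2: D(2) = 2(2 + 1/6) = 13/3; numerator = 4(24/7) = 96/7; a_2 = (96/7)/(13/3) = 288/91
  n = 3: D(3) = 3(3 + 1/6) = 19/2; numerator = 4(288/91) = 1152/91; a_3 = (1152/91)/(19/2) = 2304/1729

r = -1/2; a_0 = 1; a_1 = 24/7; a_2 = 288/91; a_3 = 2304/1729


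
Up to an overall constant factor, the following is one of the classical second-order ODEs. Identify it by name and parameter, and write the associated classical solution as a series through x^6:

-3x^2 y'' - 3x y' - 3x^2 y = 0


All three coefficients share the factor -3; dividing through by -3 gives  x^2 y'' + x y' + x^2 y = 0.
This matches the Bessel equation x^2 y'' + x y' + (x^2 - nu^2) y = 0 with nu^2 = 0, so nu = 0; the solution bounded at x = 0 is J_0(x).
Frobenius at x = 0: indicial roots ±nu; for r = nu the recurrence k(k + 2nu) c_k = -c_{k-2} gives the standard series J_nu(x) = sum_{k>=0} (-1)^k / (k! (k+nu)!) (x/2)^(2k+nu). Evaluate the first 4 terms:
  k = 0: (-1)^0 / (0! * 0! * 2^0) x^0 = 1/(1*1*1) x^0 = (1) x^0
  k = 1: (-1)^1 / (1! * 1! * 2^2) x^2 = -1/(1*1*4) x^2 = (-1/4) x^2
  k = 2: (-1)^2 / (2! * 2! * 2^4) x^4 = 1/(2*2*16) x^4 = (1/64) x^4
  k = 3: (-1)^3 / (3! * 3! * 2^6) x^6 = -1/(6*6*64) x^6 = (-1/2304) x^6
Hence J_0(x) = -x^6/2304 + x^4/64 - x^2/4 + 1 + ....

J_0(x); series = -x^6/2304 + x^4/64 - x^2/4 + 1


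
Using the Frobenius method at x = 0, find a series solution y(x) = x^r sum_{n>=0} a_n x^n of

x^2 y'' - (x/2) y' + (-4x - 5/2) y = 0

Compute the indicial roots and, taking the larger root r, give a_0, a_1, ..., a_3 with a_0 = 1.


Write in Frobenius form y'' + (p(x)/x) y' + (q(x)/x^2) y = 0:
  p(x) = -1/2,  q(x) = -4x - 5/2.
Indicial equation: r(r-1) + (-1/2) r + (-5/2) = 0 -> roots r_1 = 5/2, r_2 = -1.
Take r = r_1 = 5/2. Let y(x) = x^r sum_{n>=0} a_n x^n with a_0 = 1.
Substitute y = x^r sum a_n x^n and match x^{r+n}. The recurrence is
  D(n) a_n - 4 a_{n-1} = 0,  where D(n) = (r+n)(r+n-1) + (-1/2)(r+n) + (-5/2).
  a_n = 4 / D(n) * a_{n-1}.
Since the indicial polynomial factors as (r - r_1)(r - r_2), D(n) = (r_1 + n - r_1)(r_1 + n - r_2) = n(n + 7/2).
Evaluating step by step (a_0 = 1):
  n = 1: D(1) = 1(1 + 7/2) = 9/2; numerator = 4(1) = 4; a_1 = (4)/(9/2) = 8/9
  n = 2: D(2) = 2(2 + 7/2) = 11; numerator = 4(8/9) = 32/9; a_2 = (32/9)/(11) = 32/99
  n = 3: D(3) = 3(3 + 7/2) = 39/2; numerator = 4(32/99) = 128/99; a_3 = (128/99)/(39/2) = 256/3861

r = 5/2; a_0 = 1; a_1 = 8/9; a_2 = 32/99; a_3 = 256/3861


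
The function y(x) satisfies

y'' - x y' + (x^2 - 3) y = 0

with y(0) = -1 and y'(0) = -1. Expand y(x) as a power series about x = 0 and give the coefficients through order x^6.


Ansatz: y(x) = sum_{n>=0} a_n x^n, so y'(x) = sum_{n>=1} n a_n x^(n-1) and y''(x) = sum_{n>=2} n(n-1) a_n x^(n-2).
Substitute into P(x) y'' + Q(x) y' + R(x) y = 0 with P(x) = 1, Q(x) = -x, R(x) = x^2 - 3, and match powers of x.
Initial conditions: a_0 = -1, a_1 = -1.
Setting the coefficient of each power of x to zero and solving order by order (substituting the coefficients already found):
  x^0: 2 a_2 - 3 a_0 = 0  ->  2 a_2 = 3 a_0 = -3  ->  a_2 = -3/2
  x^1: 6 a_3 - 4 a_1 = 0  ->  6 a_3 = 4 a_1 = -4  ->  a_3 = -2/3
  x^2: 12 a_4 - 5 a_2 + a_0 = 0  ->  12 a_4 = 5 a_2 - a_0 = -13/2  ->  a_4 = -13/24
  x^3: 20 a_5 - 6 a_3 + a_1 = 0  ->  20 a_5 = 6 a_3 - a_1 = -3  ->  a_5 = -3/20
  x^4: 30 a_6 - 7 a_4 + a_2 = 0  ->  30 a_6 = 7 a_4 - a_2 = -55/24  ->  a_6 = -11/144
Truncated series: y(x) = -1 - x - (3/2) x^2 - (2/3) x^3 - (13/24) x^4 - (3/20) x^5 - (11/144) x^6 + O(x^7).

a_0 = -1; a_1 = -1; a_2 = -3/2; a_3 = -2/3; a_4 = -13/24; a_5 = -3/20; a_6 = -11/144
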